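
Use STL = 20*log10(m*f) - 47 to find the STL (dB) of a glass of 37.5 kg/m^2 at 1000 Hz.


Mass law: STL = 20 * log10(m * f) - 47
  m * f = 37.5 * 1000 = 37500
  log10(37500) = 4.57403
  STL = 20 * 4.57403 - 47 = 91.4806 - 47 = 44.5 dB

44.5 dB


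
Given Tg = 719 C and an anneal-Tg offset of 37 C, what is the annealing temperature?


The annealing temperature is Tg plus the offset:
  T_anneal = 719 + 37 = 756 C

756 C


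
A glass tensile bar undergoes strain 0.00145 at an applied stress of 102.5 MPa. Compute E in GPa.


Young's modulus: E = stress / strain
  E = 102.5 MPa / 0.00145 = 70689.66 MPa
Convert to GPa: 70689.66 / 1000 = 70.69 GPa

70.69 GPa


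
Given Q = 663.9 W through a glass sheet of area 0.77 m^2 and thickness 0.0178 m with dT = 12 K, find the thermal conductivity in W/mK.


Fourier's law rearranged: k = Q * t / (A * dT)
  Numerator = 663.9 * 0.0178 = 11.81742
  Denominator = 0.77 * 12 = 9.24
  k = 11.81742 / 9.24 = 1.279 W/mK

1.279 W/mK


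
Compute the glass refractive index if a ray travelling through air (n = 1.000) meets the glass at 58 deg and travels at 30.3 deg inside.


Apply Snell's law: n1 * sin(theta1) = n2 * sin(theta2)
  n2 = n1 * sin(theta1) / sin(theta2)
  sin(58) = 0.848048
  sin(30.3) = 0.504528
  n2 = 1.000 * 0.848048 / 0.504528 = 1.6809

1.6809


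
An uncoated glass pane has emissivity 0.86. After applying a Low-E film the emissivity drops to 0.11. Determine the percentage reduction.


Percentage reduction = (1 - coated/uncoated) * 100
  Ratio = 0.11 / 0.86 = 0.1279
  Reduction = (1 - 0.1279) * 100 = 87.2%

87.2%


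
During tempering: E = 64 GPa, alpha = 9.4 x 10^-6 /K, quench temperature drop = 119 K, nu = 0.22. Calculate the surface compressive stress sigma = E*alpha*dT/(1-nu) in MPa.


Tempering stress: sigma = E * alpha * dT / (1 - nu)
  E (MPa) = 64 * 1000 = 64000
  Numerator = 64000 * (9.4 x 10^-6) * 119 = 71.5904
  Denominator = 1 - 0.22 = 0.78
  sigma = 71.5904 / 0.78 = 91.8 MPa

91.8 MPa


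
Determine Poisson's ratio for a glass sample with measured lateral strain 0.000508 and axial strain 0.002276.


Poisson's ratio: nu = lateral strain / axial strain
  nu = 0.000508 / 0.002276 = 0.2232

0.2232


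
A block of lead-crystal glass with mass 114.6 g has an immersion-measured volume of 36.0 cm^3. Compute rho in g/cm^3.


Use the definition of density:
  rho = mass / volume
  rho = 114.6 / 36.0 = 3.183 g/cm^3

3.183 g/cm^3


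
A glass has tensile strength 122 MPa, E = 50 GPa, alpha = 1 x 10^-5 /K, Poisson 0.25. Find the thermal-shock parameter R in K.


Thermal shock resistance: R = sigma * (1 - nu) / (E * alpha)
  Numerator = 122 * (1 - 0.25) = 91.5
  Denominator = 50 * 1000 * (1 x 10^-5) = 0.5
  R = 91.5 / 0.5 = 183.0 K

183.0 K


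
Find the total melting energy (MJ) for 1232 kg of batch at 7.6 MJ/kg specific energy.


Total energy = mass * specific energy
  E = 1232 * 7.6 = 9363.2 MJ

9363.2 MJ


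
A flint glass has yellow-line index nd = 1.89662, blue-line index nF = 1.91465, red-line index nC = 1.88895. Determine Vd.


Abbe number formula: Vd = (nd - 1) / (nF - nC)
  nd - 1 = 1.89662 - 1 = 0.89662
  nF - nC = 1.91465 - 1.88895 = 0.0257
  Vd = 0.89662 / 0.0257 = 34.89

34.89


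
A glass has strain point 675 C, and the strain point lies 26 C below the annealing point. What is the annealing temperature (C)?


T_anneal = T_strain + gap:
  T_anneal = 675 + 26 = 701 C

701 C


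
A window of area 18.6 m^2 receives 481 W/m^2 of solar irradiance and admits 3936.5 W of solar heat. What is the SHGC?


Rearrange Q = Area * SHGC * Irradiance:
  SHGC = Q / (Area * Irradiance)
  SHGC = 3936.5 / (18.6 * 481) = 0.44

0.44


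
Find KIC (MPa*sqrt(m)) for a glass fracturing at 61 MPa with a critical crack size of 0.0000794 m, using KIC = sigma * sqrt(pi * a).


Fracture toughness: KIC = sigma * sqrt(pi * a)
  pi * a = pi * 0.0000794 = 0.000249442
  sqrt(pi * a) = 0.015794
  KIC = 61 * 0.015794 = 0.963 MPa*sqrt(m)

0.963 MPa*sqrt(m)


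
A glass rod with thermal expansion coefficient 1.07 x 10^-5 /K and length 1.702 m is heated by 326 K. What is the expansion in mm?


Thermal expansion formula: dL = alpha * L0 * dT
  dL = (1.07 x 10^-5) * 1.702 * 326 = 0.00593692 m
Convert to mm: 0.00593692 * 1000 = 5.9369 mm

5.9369 mm


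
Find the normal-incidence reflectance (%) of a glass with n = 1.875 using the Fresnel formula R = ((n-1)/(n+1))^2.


Fresnel reflectance at normal incidence:
  R = ((n - 1)/(n + 1))^2
  (n - 1)/(n + 1) = (1.875 - 1)/(1.875 + 1) = 0.304348
  R = 0.304348^2 = 0.0926277
  R(%) = 0.0926277 * 100 = 9.263%

9.263%


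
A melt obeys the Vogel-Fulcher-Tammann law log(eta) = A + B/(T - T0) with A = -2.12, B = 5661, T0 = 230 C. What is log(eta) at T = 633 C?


VFT equation: log(eta) = A + B / (T - T0)
  T - T0 = 633 - 230 = 403
  B / (T - T0) = 5661 / 403 = 14.047
  log(eta) = -2.12 + 14.047 = 11.927

11.927


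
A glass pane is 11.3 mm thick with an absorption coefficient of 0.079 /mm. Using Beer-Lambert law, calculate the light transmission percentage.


Beer-Lambert law: T = exp(-alpha * thickness)
  exponent = -0.079 * 11.3 = -0.8927
  T = exp(-0.8927) = 0.4095
  Percentage = 0.4095 * 100 = 40.95%

40.95%


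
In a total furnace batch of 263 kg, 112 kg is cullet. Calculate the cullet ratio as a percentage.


Cullet ratio = (cullet mass / total batch mass) * 100
  Ratio = 112 / 263 * 100 = 42.59%

42.59%


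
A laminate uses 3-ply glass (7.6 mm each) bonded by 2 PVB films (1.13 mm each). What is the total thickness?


Total thickness = glass contribution + PVB contribution
  Glass: 3 * 7.6 = 22.8 mm
  PVB: 2 * 1.13 = 2.26 mm
  Total = 22.8 + 2.26 = 25.06 mm

25.06 mm


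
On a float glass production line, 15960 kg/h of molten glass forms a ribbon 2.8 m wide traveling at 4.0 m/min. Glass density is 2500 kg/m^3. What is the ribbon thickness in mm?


Ribbon cross-section from mass balance:
  Volume rate = throughput / density = 15960 / 2500 = 6.384 m^3/h
  thickness = volume rate / (speed * 60 * width), i.e.
  thickness = throughput / (60 * speed * width * density) * 1000
  thickness = 15960 / (60 * 4.0 * 2.8 * 2500) * 1000 = 9.5 mm

9.5 mm


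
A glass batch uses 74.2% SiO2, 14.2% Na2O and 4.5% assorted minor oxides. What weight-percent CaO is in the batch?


Pieces sum to 100%:
  CaO = 100 - (SiO2 + Na2O + others)
  CaO = 100 - (74.2 + 14.2 + 4.5) = 7.1%

7.1%


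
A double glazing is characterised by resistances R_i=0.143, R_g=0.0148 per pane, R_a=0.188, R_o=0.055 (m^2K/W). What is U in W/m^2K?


Total thermal resistance (series):
  R_total = R_in + R_glass + R_air + R_glass + R_out
  R_total = 0.143 + 0.0148 + 0.188 + 0.0148 + 0.055 = 0.4156 m^2K/W
U-value = 1 / R_total = 1 / 0.4156 = 2.406 W/m^2K

2.406 W/m^2K


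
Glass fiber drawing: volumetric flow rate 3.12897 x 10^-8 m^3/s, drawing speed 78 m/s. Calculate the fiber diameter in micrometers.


Cross-sectional area from continuity:
  A = Q / v = 3.12897 x 10^-8 / 78 = 4.0115 x 10^-10 m^2
Diameter from circular cross-section:
  d = sqrt(4A / pi) * 10^6 (m -> um)
  d = sqrt(4 * 4.0115 x 10^-10 / pi) * 10^6 = 22.6 um

22.6 um


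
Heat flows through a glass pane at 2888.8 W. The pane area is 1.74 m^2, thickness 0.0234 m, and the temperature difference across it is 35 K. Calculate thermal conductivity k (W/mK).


Fourier's law rearranged: k = Q * t / (A * dT)
  Numerator = 2888.8 * 0.0234 = 67.59792
  Denominator = 1.74 * 35 = 60.9
  k = 67.59792 / 60.9 = 1.11 W/mK

1.11 W/mK


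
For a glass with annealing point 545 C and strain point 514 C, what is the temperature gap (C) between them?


Gap = T_anneal - T_strain:
  gap = 545 - 514 = 31 C

31 C


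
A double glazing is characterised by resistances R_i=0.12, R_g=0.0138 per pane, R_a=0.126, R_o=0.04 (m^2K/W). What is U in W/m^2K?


Total thermal resistance (series):
  R_total = R_in + R_glass + R_air + R_glass + R_out
  R_total = 0.12 + 0.0138 + 0.126 + 0.0138 + 0.04 = 0.3136 m^2K/W
U-value = 1 / R_total = 1 / 0.3136 = 3.189 W/m^2K

3.189 W/m^2K


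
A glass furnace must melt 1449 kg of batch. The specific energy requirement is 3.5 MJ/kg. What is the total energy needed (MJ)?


Total energy = mass * specific energy
  E = 1449 * 3.5 = 5071.5 MJ

5071.5 MJ


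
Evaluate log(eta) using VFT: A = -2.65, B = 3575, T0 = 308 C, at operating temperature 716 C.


VFT equation: log(eta) = A + B / (T - T0)
  T - T0 = 716 - 308 = 408
  B / (T - T0) = 3575 / 408 = 8.762
  log(eta) = -2.65 + 8.762 = 6.112

6.112


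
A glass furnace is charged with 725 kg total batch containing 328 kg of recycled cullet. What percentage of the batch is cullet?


Cullet ratio = (cullet mass / total batch mass) * 100
  Ratio = 328 / 725 * 100 = 45.24%

45.24%


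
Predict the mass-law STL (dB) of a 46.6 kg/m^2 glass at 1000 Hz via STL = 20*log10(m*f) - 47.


Mass law: STL = 20 * log10(m * f) - 47
  m * f = 46.6 * 1000 = 46600
  log10(46600) = 4.66839
  STL = 20 * 4.66839 - 47 = 93.3678 - 47 = 46.4 dB

46.4 dB


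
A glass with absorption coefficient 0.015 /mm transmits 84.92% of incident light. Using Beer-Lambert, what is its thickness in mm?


Rearrange T = exp(-alpha * thickness):
  thickness = -ln(T) / alpha
  T = 84.92/100 = 0.8492
  ln(T) = -0.16346
  -ln(T) = 0.16346
  thickness = 0.16346 / 0.015 = 10.9 mm

10.9 mm


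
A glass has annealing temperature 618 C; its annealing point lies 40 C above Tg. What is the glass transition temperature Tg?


Rearrange T_anneal = Tg + offset for Tg:
  Tg = T_anneal - offset = 618 - 40 = 578 C

578 C


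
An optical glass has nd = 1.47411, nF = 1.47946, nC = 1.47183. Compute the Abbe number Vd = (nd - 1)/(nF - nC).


Abbe number formula: Vd = (nd - 1) / (nF - nC)
  nd - 1 = 1.47411 - 1 = 0.47411
  nF - nC = 1.47946 - 1.47183 = 0.00763
  Vd = 0.47411 / 0.00763 = 62.14

62.14


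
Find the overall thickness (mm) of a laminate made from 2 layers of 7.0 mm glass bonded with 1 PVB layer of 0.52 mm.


Total thickness = glass contribution + PVB contribution
  Glass: 2 * 7.0 = 14.0 mm
  PVB: 1 * 0.52 = 0.52 mm
  Total = 14.0 + 0.52 = 14.52 mm

14.52 mm


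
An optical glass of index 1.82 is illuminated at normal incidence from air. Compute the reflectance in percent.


Fresnel reflectance at normal incidence:
  R = ((n - 1)/(n + 1))^2
  (n - 1)/(n + 1) = (1.82 - 1)/(1.82 + 1) = 0.29078
  R = 0.29078^2 = 0.084553
  R(%) = 0.084553 * 100 = 8.455%

8.455%


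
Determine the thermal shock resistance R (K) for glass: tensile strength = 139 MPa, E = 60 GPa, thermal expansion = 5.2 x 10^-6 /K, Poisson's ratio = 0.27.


Thermal shock resistance: R = sigma * (1 - nu) / (E * alpha)
  Numerator = 139 * (1 - 0.27) = 101.47
  Denominator = 60 * 1000 * (5.2 x 10^-6) = 0.312
  R = 101.47 / 0.312 = 325.2 K

325.2 K


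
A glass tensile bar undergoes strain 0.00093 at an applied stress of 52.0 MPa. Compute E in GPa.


Young's modulus: E = stress / strain
  E = 52.0 MPa / 0.00093 = 55913.98 MPa
Convert to GPa: 55913.98 / 1000 = 55.91 GPa

55.91 GPa


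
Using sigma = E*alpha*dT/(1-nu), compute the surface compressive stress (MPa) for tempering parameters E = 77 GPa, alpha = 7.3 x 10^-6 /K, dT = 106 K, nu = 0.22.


Tempering stress: sigma = E * alpha * dT / (1 - nu)
  E (MPa) = 77 * 1000 = 77000
  Numerator = 77000 * (7.3 x 10^-6) * 106 = 59.5826
  Denominator = 1 - 0.22 = 0.78
  sigma = 59.5826 / 0.78 = 76.4 MPa

76.4 MPa


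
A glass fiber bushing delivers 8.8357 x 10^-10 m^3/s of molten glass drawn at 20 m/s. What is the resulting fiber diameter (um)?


Cross-sectional area from continuity:
  A = Q / v = 8.8357 x 10^-10 / 20 = 4.41785 x 10^-11 m^2
Diameter from circular cross-section:
  d = sqrt(4A / pi) * 10^6 (m -> um)
  d = sqrt(4 * 4.41785 x 10^-11 / pi) * 10^6 = 7.5 um

7.5 um


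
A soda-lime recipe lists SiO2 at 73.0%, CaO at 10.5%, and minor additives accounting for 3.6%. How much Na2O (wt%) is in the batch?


Pieces sum to 100%:
  Na2O = 100 - (SiO2 + CaO + others)
  Na2O = 100 - (73.0 + 10.5 + 3.6) = 12.9%

12.9%


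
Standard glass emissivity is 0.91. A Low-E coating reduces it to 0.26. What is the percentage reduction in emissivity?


Percentage reduction = (1 - coated/uncoated) * 100
  Ratio = 0.26 / 0.91 = 0.2857
  Reduction = (1 - 0.2857) * 100 = 71.4%

71.4%


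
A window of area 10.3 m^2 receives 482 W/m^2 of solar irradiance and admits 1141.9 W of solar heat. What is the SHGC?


Rearrange Q = Area * SHGC * Irradiance:
  SHGC = Q / (Area * Irradiance)
  SHGC = 1141.9 / (10.3 * 482) = 0.23

0.23


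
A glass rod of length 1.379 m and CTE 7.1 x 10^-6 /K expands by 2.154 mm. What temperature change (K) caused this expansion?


Rearrange dL = alpha * L0 * dT for dT:
  dT = dL / (alpha * L0)
  dL (m) = 2.154 / 1000 = 0.002154
  dT = 0.002154 / ((7.1 x 10^-6) * 1.379) = 220.0 K

220.0 K


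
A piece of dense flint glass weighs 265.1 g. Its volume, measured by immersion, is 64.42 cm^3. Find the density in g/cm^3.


Use the definition of density:
  rho = mass / volume
  rho = 265.1 / 64.42 = 4.115 g/cm^3

4.115 g/cm^3


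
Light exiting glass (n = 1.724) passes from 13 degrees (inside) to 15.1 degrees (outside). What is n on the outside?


Apply Snell's law: n1 * sin(theta1) = n2 * sin(theta2)
  n2 = n1 * sin(theta1) / sin(theta2)
  sin(13) = 0.224951
  sin(15.1) = 0.260505
  n2 = 1.724 * 0.224951 / 0.260505 = 1.4887

1.4887


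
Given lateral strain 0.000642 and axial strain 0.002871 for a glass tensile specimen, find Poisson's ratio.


Poisson's ratio: nu = lateral strain / axial strain
  nu = 0.000642 / 0.002871 = 0.2236

0.2236


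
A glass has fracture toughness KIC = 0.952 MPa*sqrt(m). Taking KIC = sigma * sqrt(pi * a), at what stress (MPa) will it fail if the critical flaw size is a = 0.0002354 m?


Rearrange KIC = sigma * sqrt(pi * a):
  sigma = KIC / sqrt(pi * a)
  sqrt(pi * 0.0002354) = 0.027194
  sigma = 0.952 / 0.027194 = 35.01 MPa

35.01 MPa


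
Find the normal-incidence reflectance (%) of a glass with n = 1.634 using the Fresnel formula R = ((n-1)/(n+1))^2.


Fresnel reflectance at normal incidence:
  R = ((n - 1)/(n + 1))^2
  (n - 1)/(n + 1) = (1.634 - 1)/(1.634 + 1) = 0.240699
  R = 0.240699^2 = 0.057936
  R(%) = 0.057936 * 100 = 5.794%

5.794%


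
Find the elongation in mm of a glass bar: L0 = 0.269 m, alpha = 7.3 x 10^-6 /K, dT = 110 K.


Thermal expansion formula: dL = alpha * L0 * dT
  dL = (7.3 x 10^-6) * 0.269 * 110 = 0.00021601 m
Convert to mm: 0.00021601 * 1000 = 0.216 mm

0.216 mm


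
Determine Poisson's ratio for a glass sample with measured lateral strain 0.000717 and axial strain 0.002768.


Poisson's ratio: nu = lateral strain / axial strain
  nu = 0.000717 / 0.002768 = 0.259

0.259


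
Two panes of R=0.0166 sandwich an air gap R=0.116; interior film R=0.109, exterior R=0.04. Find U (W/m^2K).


Total thermal resistance (series):
  R_total = R_in + R_glass + R_air + R_glass + R_out
  R_total = 0.109 + 0.0166 + 0.116 + 0.0166 + 0.04 = 0.2982 m^2K/W
U-value = 1 / R_total = 1 / 0.2982 = 3.353 W/m^2K

3.353 W/m^2K


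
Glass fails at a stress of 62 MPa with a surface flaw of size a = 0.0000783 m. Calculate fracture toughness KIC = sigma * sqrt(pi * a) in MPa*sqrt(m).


Fracture toughness: KIC = sigma * sqrt(pi * a)
  pi * a = pi * 0.0000783 = 0.000245987
  sqrt(pi * a) = 0.015684
  KIC = 62 * 0.015684 = 0.972 MPa*sqrt(m)

0.972 MPa*sqrt(m)


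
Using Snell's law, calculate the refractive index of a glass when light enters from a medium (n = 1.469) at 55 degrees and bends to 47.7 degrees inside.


Apply Snell's law: n1 * sin(theta1) = n2 * sin(theta2)
  n2 = n1 * sin(theta1) / sin(theta2)
  sin(55) = 0.819152
  sin(47.7) = 0.739631
  n2 = 1.469 * 0.819152 / 0.739631 = 1.6269

1.6269


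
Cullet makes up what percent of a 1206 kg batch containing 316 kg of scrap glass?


Cullet ratio = (cullet mass / total batch mass) * 100
  Ratio = 316 / 1206 * 100 = 26.2%

26.2%


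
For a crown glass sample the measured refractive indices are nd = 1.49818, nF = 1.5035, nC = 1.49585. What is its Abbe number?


Abbe number formula: Vd = (nd - 1) / (nF - nC)
  nd - 1 = 1.49818 - 1 = 0.49818
  nF - nC = 1.5035 - 1.49585 = 0.00765
  Vd = 0.49818 / 0.00765 = 65.12

65.12


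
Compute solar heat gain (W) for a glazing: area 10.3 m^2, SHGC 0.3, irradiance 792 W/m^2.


Solar heat gain: Q = Area * SHGC * Irradiance
  Q = 10.3 * 0.3 * 792 = 2447.3 W

2447.3 W


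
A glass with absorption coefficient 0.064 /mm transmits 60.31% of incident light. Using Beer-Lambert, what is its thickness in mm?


Rearrange T = exp(-alpha * thickness):
  thickness = -ln(T) / alpha
  T = 60.31/100 = 0.6031
  ln(T) = -0.50567
  -ln(T) = 0.50567
  thickness = 0.50567 / 0.064 = 7.9 mm

7.9 mm


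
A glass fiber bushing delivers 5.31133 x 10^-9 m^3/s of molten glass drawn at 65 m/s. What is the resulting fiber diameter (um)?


Cross-sectional area from continuity:
  A = Q / v = 5.31133 x 10^-9 / 65 = 8.171277 x 10^-11 m^2
Diameter from circular cross-section:
  d = sqrt(4A / pi) * 10^6 (m -> um)
  d = sqrt(4 * 8.171277 x 10^-11 / pi) * 10^6 = 10.2 um

10.2 um


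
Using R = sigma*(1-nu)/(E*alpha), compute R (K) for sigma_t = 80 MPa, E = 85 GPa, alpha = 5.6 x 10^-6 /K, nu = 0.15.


Thermal shock resistance: R = sigma * (1 - nu) / (E * alpha)
  Numerator = 80 * (1 - 0.15) = 68.0
  Denominator = 85 * 1000 * (5.6 x 10^-6) = 0.476
  R = 68.0 / 0.476 = 142.9 K

142.9 K


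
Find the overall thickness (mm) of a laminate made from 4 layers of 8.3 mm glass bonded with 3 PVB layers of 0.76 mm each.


Total thickness = glass contribution + PVB contribution
  Glass: 4 * 8.3 = 33.2 mm
  PVB: 3 * 0.76 = 2.28 mm
  Total = 33.2 + 2.28 = 35.48 mm

35.48 mm


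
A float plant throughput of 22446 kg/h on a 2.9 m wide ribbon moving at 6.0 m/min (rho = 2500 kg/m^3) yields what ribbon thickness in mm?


Ribbon cross-section from mass balance:
  Volume rate = throughput / density = 22446 / 2500 = 8.9784 m^3/h
  thickness = volume rate / (speed * 60 * width), i.e.
  thickness = throughput / (60 * speed * width * density) * 1000
  thickness = 22446 / (60 * 6.0 * 2.9 * 2500) * 1000 = 8.6 mm

8.6 mm


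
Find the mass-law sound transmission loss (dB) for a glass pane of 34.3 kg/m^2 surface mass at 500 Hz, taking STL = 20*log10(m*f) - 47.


Mass law: STL = 20 * log10(m * f) - 47
  m * f = 34.3 * 500 = 17150
  log10(17150) = 4.23426
  STL = 20 * 4.23426 - 47 = 84.6852 - 47 = 37.7 dB

37.7 dB


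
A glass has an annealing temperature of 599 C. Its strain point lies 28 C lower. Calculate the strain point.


Strain point = annealing point - difference:
  T_strain = 599 - 28 = 571 C

571 C


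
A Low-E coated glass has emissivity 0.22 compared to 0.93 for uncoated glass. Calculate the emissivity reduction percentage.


Percentage reduction = (1 - coated/uncoated) * 100
  Ratio = 0.22 / 0.93 = 0.2366
  Reduction = (1 - 0.2366) * 100 = 76.3%

76.3%


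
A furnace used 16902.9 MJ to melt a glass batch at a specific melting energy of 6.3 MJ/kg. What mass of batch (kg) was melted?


Rearrange E = m * s for m:
  m = E / s
  m = 16902.9 / 6.3 = 2683.0 kg

2683.0 kg


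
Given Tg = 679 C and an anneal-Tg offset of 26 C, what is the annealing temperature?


The annealing temperature is Tg plus the offset:
  T_anneal = 679 + 26 = 705 C

705 C


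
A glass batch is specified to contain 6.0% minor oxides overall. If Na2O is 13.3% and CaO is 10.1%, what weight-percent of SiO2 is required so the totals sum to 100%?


Known pieces sum to 100%:
  SiO2 = 100 - (others + Na2O + CaO)
  SiO2 = 100 - (6.0 + 13.3 + 10.1) = 70.6%

70.6%


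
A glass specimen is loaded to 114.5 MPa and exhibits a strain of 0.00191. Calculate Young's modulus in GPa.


Young's modulus: E = stress / strain
  E = 114.5 MPa / 0.00191 = 59947.64 MPa
Convert to GPa: 59947.64 / 1000 = 59.95 GPa

59.95 GPa


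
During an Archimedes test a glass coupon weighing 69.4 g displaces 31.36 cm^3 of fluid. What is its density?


Use the definition of density:
  rho = mass / volume
  rho = 69.4 / 31.36 = 2.213 g/cm^3

2.213 g/cm^3


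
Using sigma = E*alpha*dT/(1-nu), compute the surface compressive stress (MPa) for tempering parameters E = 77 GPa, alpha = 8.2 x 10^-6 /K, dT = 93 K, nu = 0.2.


Tempering stress: sigma = E * alpha * dT / (1 - nu)
  E (MPa) = 77 * 1000 = 77000
  Numerator = 77000 * (8.2 x 10^-6) * 93 = 58.7202
  Denominator = 1 - 0.2 = 0.8
  sigma = 58.7202 / 0.8 = 73.4 MPa

73.4 MPa


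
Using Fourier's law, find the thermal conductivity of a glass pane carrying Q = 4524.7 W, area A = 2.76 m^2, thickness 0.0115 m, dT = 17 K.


Fourier's law rearranged: k = Q * t / (A * dT)
  Numerator = 4524.7 * 0.0115 = 52.03405
  Denominator = 2.76 * 17 = 46.92
  k = 52.03405 / 46.92 = 1.109 W/mK

1.109 W/mK


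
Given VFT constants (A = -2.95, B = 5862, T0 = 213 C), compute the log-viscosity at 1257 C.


VFT equation: log(eta) = A + B / (T - T0)
  T - T0 = 1257 - 213 = 1044
  B / (T - T0) = 5862 / 1044 = 5.615
  log(eta) = -2.95 + 5.615 = 2.665

2.665


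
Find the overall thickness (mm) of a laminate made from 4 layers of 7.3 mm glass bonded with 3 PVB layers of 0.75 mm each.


Total thickness = glass contribution + PVB contribution
  Glass: 4 * 7.3 = 29.2 mm
  PVB: 3 * 0.75 = 2.25 mm
  Total = 29.2 + 2.25 = 31.45 mm

31.45 mm


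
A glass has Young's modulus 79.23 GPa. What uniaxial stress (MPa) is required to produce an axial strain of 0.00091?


Rearrange E = sigma / epsilon:
  sigma = E * epsilon
  E (MPa) = 79.23 * 1000 = 79230
  sigma = 79230 * 0.00091 = 72.1 MPa

72.1 MPa


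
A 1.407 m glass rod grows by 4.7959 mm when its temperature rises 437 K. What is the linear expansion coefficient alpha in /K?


Rearrange dL = alpha * L0 * dT for alpha:
  alpha = dL / (L0 * dT)
  alpha = (4.7959 / 1000) / (1.407 * 437) = 0.0000078 /K = 7.8 x 10^-6 /K

7.8 x 10^-6 /K


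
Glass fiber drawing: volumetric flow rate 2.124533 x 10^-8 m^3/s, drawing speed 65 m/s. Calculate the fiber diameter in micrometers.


Cross-sectional area from continuity:
  A = Q / v = 2.124533 x 10^-8 / 65 = 3.268512 x 10^-10 m^2
Diameter from circular cross-section:
  d = sqrt(4A / pi) * 10^6 (m -> um)
  d = sqrt(4 * 3.268512 x 10^-10 / pi) * 10^6 = 20.4 um

20.4 um


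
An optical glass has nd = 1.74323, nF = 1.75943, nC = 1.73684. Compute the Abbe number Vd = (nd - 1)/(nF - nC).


Abbe number formula: Vd = (nd - 1) / (nF - nC)
  nd - 1 = 1.74323 - 1 = 0.74323
  nF - nC = 1.75943 - 1.73684 = 0.02259
  Vd = 0.74323 / 0.02259 = 32.9

32.9


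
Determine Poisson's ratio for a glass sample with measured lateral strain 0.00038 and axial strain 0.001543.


Poisson's ratio: nu = lateral strain / axial strain
  nu = 0.00038 / 0.001543 = 0.2463

0.2463


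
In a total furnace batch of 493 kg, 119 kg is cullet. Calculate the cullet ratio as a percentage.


Cullet ratio = (cullet mass / total batch mass) * 100
  Ratio = 119 / 493 * 100 = 24.14%

24.14%


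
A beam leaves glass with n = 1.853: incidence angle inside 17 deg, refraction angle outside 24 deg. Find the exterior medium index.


Apply Snell's law: n1 * sin(theta1) = n2 * sin(theta2)
  n2 = n1 * sin(theta1) / sin(theta2)
  sin(17) = 0.292372
  sin(24) = 0.406737
  n2 = 1.853 * 0.292372 / 0.406737 = 1.332

1.332


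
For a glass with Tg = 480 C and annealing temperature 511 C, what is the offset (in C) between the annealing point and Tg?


Offset = T_anneal - Tg:
  offset = 511 - 480 = 31 C

31 C


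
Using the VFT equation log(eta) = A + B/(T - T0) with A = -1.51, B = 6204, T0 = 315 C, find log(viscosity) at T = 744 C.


VFT equation: log(eta) = A + B / (T - T0)
  T - T0 = 744 - 315 = 429
  B / (T - T0) = 6204 / 429 = 14.462
  log(eta) = -1.51 + 14.462 = 12.952

12.952


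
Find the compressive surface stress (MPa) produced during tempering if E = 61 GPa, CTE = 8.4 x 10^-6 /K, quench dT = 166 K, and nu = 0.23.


Tempering stress: sigma = E * alpha * dT / (1 - nu)
  E (MPa) = 61 * 1000 = 61000
  Numerator = 61000 * (8.4 x 10^-6) * 166 = 85.0584
  Denominator = 1 - 0.23 = 0.77
  sigma = 85.0584 / 0.77 = 110.5 MPa

110.5 MPa


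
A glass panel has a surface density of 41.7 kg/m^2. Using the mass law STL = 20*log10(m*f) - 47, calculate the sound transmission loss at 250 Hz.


Mass law: STL = 20 * log10(m * f) - 47
  m * f = 41.7 * 250 = 10425
  log10(10425) = 4.01808
  STL = 20 * 4.01808 - 47 = 80.3616 - 47 = 33.4 dB

33.4 dB


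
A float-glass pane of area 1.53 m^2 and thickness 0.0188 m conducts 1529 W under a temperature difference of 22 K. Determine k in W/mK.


Fourier's law rearranged: k = Q * t / (A * dT)
  Numerator = 1529 * 0.0188 = 28.7452
  Denominator = 1.53 * 22 = 33.66
  k = 28.7452 / 33.66 = 0.854 W/mK

0.854 W/mK


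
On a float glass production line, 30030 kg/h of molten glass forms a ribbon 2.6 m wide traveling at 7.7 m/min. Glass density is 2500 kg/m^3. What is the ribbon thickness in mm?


Ribbon cross-section from mass balance:
  Volume rate = throughput / density = 30030 / 2500 = 12.012 m^3/h
  thickness = volume rate / (speed * 60 * width), i.e.
  thickness = throughput / (60 * speed * width * density) * 1000
  thickness = 30030 / (60 * 7.7 * 2.6 * 2500) * 1000 = 10.0 mm

10.0 mm


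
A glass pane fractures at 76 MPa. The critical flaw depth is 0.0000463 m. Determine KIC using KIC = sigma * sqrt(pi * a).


Fracture toughness: KIC = sigma * sqrt(pi * a)
  pi * a = pi * 0.0000463 = 0.000145456
  sqrt(pi * a) = 0.012061
  KIC = 76 * 0.012061 = 0.917 MPa*sqrt(m)

0.917 MPa*sqrt(m)


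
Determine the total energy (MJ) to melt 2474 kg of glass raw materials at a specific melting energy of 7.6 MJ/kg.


Total energy = mass * specific energy
  E = 2474 * 7.6 = 18802.4 MJ

18802.4 MJ


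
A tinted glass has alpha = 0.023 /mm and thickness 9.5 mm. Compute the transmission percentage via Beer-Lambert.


Beer-Lambert law: T = exp(-alpha * thickness)
  exponent = -0.023 * 9.5 = -0.2185
  T = exp(-0.2185) = 0.8037
  Percentage = 0.8037 * 100 = 80.37%

80.37%


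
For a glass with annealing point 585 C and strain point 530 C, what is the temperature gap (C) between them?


Gap = T_anneal - T_strain:
  gap = 585 - 530 = 55 C

55 C


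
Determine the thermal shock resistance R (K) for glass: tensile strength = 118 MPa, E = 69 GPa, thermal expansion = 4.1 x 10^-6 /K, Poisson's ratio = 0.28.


Thermal shock resistance: R = sigma * (1 - nu) / (E * alpha)
  Numerator = 118 * (1 - 0.28) = 84.96
  Denominator = 69 * 1000 * (4.1 x 10^-6) = 0.2829
  R = 84.96 / 0.2829 = 300.3 K

300.3 K


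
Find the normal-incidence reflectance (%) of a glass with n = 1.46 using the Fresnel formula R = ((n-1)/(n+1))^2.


Fresnel reflectance at normal incidence:
  R = ((n - 1)/(n + 1))^2
  (n - 1)/(n + 1) = (1.46 - 1)/(1.46 + 1) = 0.186992
  R = 0.186992^2 = 0.034966
  R(%) = 0.034966 * 100 = 3.497%

3.497%


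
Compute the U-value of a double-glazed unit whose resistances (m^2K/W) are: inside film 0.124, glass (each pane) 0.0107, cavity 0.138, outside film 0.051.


Total thermal resistance (series):
  R_total = R_in + R_glass + R_air + R_glass + R_out
  R_total = 0.124 + 0.0107 + 0.138 + 0.0107 + 0.051 = 0.3344 m^2K/W
U-value = 1 / R_total = 1 / 0.3344 = 2.99 W/m^2K

2.99 W/m^2K


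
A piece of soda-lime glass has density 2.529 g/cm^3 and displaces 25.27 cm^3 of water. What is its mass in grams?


Rearrange rho = m / V:
  m = rho * V
  m = 2.529 * 25.27 = 63.908 g

63.908 g


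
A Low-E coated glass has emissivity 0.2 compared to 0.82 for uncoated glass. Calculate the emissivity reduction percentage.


Percentage reduction = (1 - coated/uncoated) * 100
  Ratio = 0.2 / 0.82 = 0.2439
  Reduction = (1 - 0.2439) * 100 = 75.6%

75.6%


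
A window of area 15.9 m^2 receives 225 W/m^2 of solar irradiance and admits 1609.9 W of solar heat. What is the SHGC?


Rearrange Q = Area * SHGC * Irradiance:
  SHGC = Q / (Area * Irradiance)
  SHGC = 1609.9 / (15.9 * 225) = 0.45

0.45


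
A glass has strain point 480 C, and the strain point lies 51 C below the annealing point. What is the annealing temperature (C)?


T_anneal = T_strain + gap:
  T_anneal = 480 + 51 = 531 C

531 C


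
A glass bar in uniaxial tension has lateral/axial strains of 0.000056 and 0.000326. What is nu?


Poisson's ratio: nu = lateral strain / axial strain
  nu = 0.000056 / 0.000326 = 0.1718

0.1718


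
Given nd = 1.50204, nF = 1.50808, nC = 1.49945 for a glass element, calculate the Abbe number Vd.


Abbe number formula: Vd = (nd - 1) / (nF - nC)
  nd - 1 = 1.50204 - 1 = 0.50204
  nF - nC = 1.50808 - 1.49945 = 0.00863
  Vd = 0.50204 / 0.00863 = 58.17

58.17


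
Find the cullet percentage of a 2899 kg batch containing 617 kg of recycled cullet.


Cullet ratio = (cullet mass / total batch mass) * 100
  Ratio = 617 / 2899 * 100 = 21.28%

21.28%


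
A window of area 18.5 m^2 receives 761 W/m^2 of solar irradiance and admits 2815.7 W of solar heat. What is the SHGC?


Rearrange Q = Area * SHGC * Irradiance:
  SHGC = Q / (Area * Irradiance)
  SHGC = 2815.7 / (18.5 * 761) = 0.2

0.2


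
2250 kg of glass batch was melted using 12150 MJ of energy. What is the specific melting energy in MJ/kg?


Rearrange E = m * s for s:
  s = E / m
  s = 12150 / 2250 = 5.4 MJ/kg

5.4 MJ/kg


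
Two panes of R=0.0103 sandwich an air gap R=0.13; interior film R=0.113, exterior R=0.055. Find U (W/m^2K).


Total thermal resistance (series):
  R_total = R_in + R_glass + R_air + R_glass + R_out
  R_total = 0.113 + 0.0103 + 0.13 + 0.0103 + 0.055 = 0.3186 m^2K/W
U-value = 1 / R_total = 1 / 0.3186 = 3.139 W/m^2K

3.139 W/m^2K


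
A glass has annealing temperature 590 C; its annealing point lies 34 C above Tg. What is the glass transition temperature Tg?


Rearrange T_anneal = Tg + offset for Tg:
  Tg = T_anneal - offset = 590 - 34 = 556 C

556 C


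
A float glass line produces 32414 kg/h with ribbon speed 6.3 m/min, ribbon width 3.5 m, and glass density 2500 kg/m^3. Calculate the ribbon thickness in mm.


Ribbon cross-section from mass balance:
  Volume rate = throughput / density = 32414 / 2500 = 12.9656 m^3/h
  thickness = volume rate / (speed * 60 * width), i.e.
  thickness = throughput / (60 * speed * width * density) * 1000
  thickness = 32414 / (60 * 6.3 * 3.5 * 2500) * 1000 = 9.8 mm

9.8 mm


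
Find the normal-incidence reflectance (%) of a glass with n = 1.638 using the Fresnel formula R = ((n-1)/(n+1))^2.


Fresnel reflectance at normal incidence:
  R = ((n - 1)/(n + 1))^2
  (n - 1)/(n + 1) = (1.638 - 1)/(1.638 + 1) = 0.24185
  R = 0.24185^2 = 0.0584914
  R(%) = 0.0584914 * 100 = 5.849%

5.849%


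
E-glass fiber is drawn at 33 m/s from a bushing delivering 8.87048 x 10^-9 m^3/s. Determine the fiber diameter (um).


Cross-sectional area from continuity:
  A = Q / v = 8.87048 x 10^-9 / 33 = 2.688024 x 10^-10 m^2
Diameter from circular cross-section:
  d = sqrt(4A / pi) * 10^6 (m -> um)
  d = sqrt(4 * 2.688024 x 10^-10 / pi) * 10^6 = 18.5 um

18.5 um


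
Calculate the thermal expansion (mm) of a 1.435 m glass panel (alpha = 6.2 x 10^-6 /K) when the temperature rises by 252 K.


Thermal expansion formula: dL = alpha * L0 * dT
  dL = (6.2 x 10^-6) * 1.435 * 252 = 0.00224204 m
Convert to mm: 0.00224204 * 1000 = 2.242 mm

2.242 mm


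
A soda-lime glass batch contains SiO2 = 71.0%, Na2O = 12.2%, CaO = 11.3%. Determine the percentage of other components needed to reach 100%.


Sum the three major oxides:
  SiO2 + Na2O + CaO = 71.0 + 12.2 + 11.3 = 94.5%
Subtract from 100%:
  Others = 100 - 94.5 = 5.5%

5.5%


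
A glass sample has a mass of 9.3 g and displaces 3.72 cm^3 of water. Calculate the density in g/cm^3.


Use the definition of density:
  rho = mass / volume
  rho = 9.3 / 3.72 = 2.5 g/cm^3

2.5 g/cm^3


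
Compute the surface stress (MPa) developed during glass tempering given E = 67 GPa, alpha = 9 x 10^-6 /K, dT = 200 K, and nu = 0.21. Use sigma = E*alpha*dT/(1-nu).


Tempering stress: sigma = E * alpha * dT / (1 - nu)
  E (MPa) = 67 * 1000 = 67000
  Numerator = 67000 * (9 x 10^-6) * 200 = 120.6
  Denominator = 1 - 0.21 = 0.79
  sigma = 120.6 / 0.79 = 152.7 MPa

152.7 MPa


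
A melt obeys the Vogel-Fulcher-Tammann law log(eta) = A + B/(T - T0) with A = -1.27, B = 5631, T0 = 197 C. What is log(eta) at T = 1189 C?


VFT equation: log(eta) = A + B / (T - T0)
  T - T0 = 1189 - 197 = 992
  B / (T - T0) = 5631 / 992 = 5.676
  log(eta) = -1.27 + 5.676 = 4.406

4.406


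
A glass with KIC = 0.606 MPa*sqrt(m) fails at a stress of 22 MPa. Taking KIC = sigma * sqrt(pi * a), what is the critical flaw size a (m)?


Rearrange KIC = sigma * sqrt(pi * a):
  sqrt(pi * a) = KIC / sigma
  sqrt(pi * a) = 0.606 / 22 = 0.027545
  a = (KIC / sigma)^2 / pi
  a = 0.027545^2 / pi = 0.0002415 m

0.0002415 m


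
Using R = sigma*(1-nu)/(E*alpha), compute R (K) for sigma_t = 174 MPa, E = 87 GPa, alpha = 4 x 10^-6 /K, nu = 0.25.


Thermal shock resistance: R = sigma * (1 - nu) / (E * alpha)
  Numerator = 174 * (1 - 0.25) = 130.5
  Denominator = 87 * 1000 * (4 x 10^-6) = 0.348
  R = 130.5 / 0.348 = 375.0 K

375.0 K


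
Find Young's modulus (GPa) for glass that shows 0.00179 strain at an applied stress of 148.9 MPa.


Young's modulus: E = stress / strain
  E = 148.9 MPa / 0.00179 = 83184.36 MPa
Convert to GPa: 83184.36 / 1000 = 83.18 GPa

83.18 GPa


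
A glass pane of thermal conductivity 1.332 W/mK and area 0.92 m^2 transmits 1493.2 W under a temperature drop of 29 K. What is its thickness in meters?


Fourier's law: t = k * A * dT / Q
  t = 1.332 * 0.92 * 29 / 1493.2
  t = 35.53776 / 1493.2 = 0.0238 m

0.0238 m


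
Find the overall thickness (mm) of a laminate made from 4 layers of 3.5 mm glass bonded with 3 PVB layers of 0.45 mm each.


Total thickness = glass contribution + PVB contribution
  Glass: 4 * 3.5 = 14.0 mm
  PVB: 3 * 0.45 = 1.35 mm
  Total = 14.0 + 1.35 = 15.35 mm

15.35 mm


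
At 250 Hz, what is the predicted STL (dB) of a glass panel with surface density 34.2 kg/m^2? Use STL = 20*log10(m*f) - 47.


Mass law: STL = 20 * log10(m * f) - 47
  m * f = 34.2 * 250 = 8550
  log10(8550) = 3.93197
  STL = 20 * 3.93197 - 47 = 78.6394 - 47 = 31.6 dB

31.6 dB


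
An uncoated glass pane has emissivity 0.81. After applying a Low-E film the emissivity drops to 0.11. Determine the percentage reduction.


Percentage reduction = (1 - coated/uncoated) * 100
  Ratio = 0.11 / 0.81 = 0.1358
  Reduction = (1 - 0.1358) * 100 = 86.4%

86.4%


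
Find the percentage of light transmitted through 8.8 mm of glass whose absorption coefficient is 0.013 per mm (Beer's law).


Beer-Lambert law: T = exp(-alpha * thickness)
  exponent = -0.013 * 8.8 = -0.1144
  T = exp(-0.1144) = 0.8919
  Percentage = 0.8919 * 100 = 89.19%

89.19%


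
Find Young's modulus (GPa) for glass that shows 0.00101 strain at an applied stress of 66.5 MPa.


Young's modulus: E = stress / strain
  E = 66.5 MPa / 0.00101 = 65841.58 MPa
Convert to GPa: 65841.58 / 1000 = 65.84 GPa

65.84 GPa


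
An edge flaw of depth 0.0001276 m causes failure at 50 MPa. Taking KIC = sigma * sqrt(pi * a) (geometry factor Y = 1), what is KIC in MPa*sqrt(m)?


Fracture toughness: KIC = sigma * sqrt(pi * a)
  pi * a = pi * 0.0001276 = 0.000400867
  sqrt(pi * a) = 0.020022
  KIC = 50 * 0.020022 = 1.001 MPa*sqrt(m)

1.001 MPa*sqrt(m)


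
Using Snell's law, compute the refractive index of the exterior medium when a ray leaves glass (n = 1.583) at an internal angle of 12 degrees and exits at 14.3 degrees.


Apply Snell's law: n1 * sin(theta1) = n2 * sin(theta2)
  n2 = n1 * sin(theta1) / sin(theta2)
  sin(12) = 0.207912
  sin(14.3) = 0.246999
  n2 = 1.583 * 0.207912 / 0.246999 = 1.3325

1.3325


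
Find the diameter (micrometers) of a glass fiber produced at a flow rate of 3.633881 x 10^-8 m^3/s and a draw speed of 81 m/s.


Cross-sectional area from continuity:
  A = Q / v = 3.633881 x 10^-8 / 81 = 4.486273 x 10^-10 m^2
Diameter from circular cross-section:
  d = sqrt(4A / pi) * 10^6 (m -> um)
  d = sqrt(4 * 4.486273 x 10^-10 / pi) * 10^6 = 23.9 um

23.9 um


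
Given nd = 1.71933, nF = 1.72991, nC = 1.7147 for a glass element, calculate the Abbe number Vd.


Abbe number formula: Vd = (nd - 1) / (nF - nC)
  nd - 1 = 1.71933 - 1 = 0.71933
  nF - nC = 1.72991 - 1.7147 = 0.01521
  Vd = 0.71933 / 0.01521 = 47.29

47.29


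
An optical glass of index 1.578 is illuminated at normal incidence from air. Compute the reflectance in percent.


Fresnel reflectance at normal incidence:
  R = ((n - 1)/(n + 1))^2
  (n - 1)/(n + 1) = (1.578 - 1)/(1.578 + 1) = 0.224205
  R = 0.224205^2 = 0.0502679
  R(%) = 0.0502679 * 100 = 5.027%

5.027%


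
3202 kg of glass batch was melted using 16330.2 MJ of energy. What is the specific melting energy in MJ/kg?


Rearrange E = m * s for s:
  s = E / m
  s = 16330.2 / 3202 = 5.1 MJ/kg

5.1 MJ/kg


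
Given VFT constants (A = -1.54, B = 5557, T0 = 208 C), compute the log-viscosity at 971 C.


VFT equation: log(eta) = A + B / (T - T0)
  T - T0 = 971 - 208 = 763
  B / (T - T0) = 5557 / 763 = 7.283
  log(eta) = -1.54 + 7.283 = 5.743

5.743


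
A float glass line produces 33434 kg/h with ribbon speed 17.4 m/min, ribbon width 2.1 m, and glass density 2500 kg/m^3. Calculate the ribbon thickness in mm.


Ribbon cross-section from mass balance:
  Volume rate = throughput / density = 33434 / 2500 = 13.3736 m^3/h
  thickness = volume rate / (speed * 60 * width), i.e.
  thickness = throughput / (60 * speed * width * density) * 1000
  thickness = 33434 / (60 * 17.4 * 2.1 * 2500) * 1000 = 6.1 mm

6.1 mm


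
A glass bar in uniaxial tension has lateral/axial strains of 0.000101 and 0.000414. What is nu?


Poisson's ratio: nu = lateral strain / axial strain
  nu = 0.000101 / 0.000414 = 0.244

0.244


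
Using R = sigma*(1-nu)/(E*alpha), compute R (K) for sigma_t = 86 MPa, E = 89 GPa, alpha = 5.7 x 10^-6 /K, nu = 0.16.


Thermal shock resistance: R = sigma * (1 - nu) / (E * alpha)
  Numerator = 86 * (1 - 0.16) = 72.24
  Denominator = 89 * 1000 * (5.7 x 10^-6) = 0.5073
  R = 72.24 / 0.5073 = 142.4 K

142.4 K


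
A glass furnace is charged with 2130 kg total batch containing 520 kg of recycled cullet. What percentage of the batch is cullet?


Cullet ratio = (cullet mass / total batch mass) * 100
  Ratio = 520 / 2130 * 100 = 24.41%

24.41%


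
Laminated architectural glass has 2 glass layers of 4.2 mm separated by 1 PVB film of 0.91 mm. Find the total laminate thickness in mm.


Total thickness = glass contribution + PVB contribution
  Glass: 2 * 4.2 = 8.4 mm
  PVB: 1 * 0.91 = 0.91 mm
  Total = 8.4 + 0.91 = 9.31 mm

9.31 mm


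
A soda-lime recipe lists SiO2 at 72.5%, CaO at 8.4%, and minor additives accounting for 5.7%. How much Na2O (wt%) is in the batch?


Pieces sum to 100%:
  Na2O = 100 - (SiO2 + CaO + others)
  Na2O = 100 - (72.5 + 8.4 + 5.7) = 13.4%

13.4%


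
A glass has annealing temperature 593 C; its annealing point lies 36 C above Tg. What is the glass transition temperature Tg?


Rearrange T_anneal = Tg + offset for Tg:
  Tg = T_anneal - offset = 593 - 36 = 557 C

557 C


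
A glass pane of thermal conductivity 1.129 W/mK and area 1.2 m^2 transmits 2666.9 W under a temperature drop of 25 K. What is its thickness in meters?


Fourier's law: t = k * A * dT / Q
  t = 1.129 * 1.2 * 25 / 2666.9
  t = 33.87 / 2666.9 = 0.0127 m

0.0127 m


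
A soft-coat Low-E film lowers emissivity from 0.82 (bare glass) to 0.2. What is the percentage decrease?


Percentage reduction = (1 - coated/uncoated) * 100
  Ratio = 0.2 / 0.82 = 0.2439
  Reduction = (1 - 0.2439) * 100 = 75.6%

75.6%


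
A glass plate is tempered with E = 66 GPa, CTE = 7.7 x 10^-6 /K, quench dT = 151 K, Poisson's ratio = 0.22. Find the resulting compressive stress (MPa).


Tempering stress: sigma = E * alpha * dT / (1 - nu)
  E (MPa) = 66 * 1000 = 66000
  Numerator = 66000 * (7.7 x 10^-6) * 151 = 76.7382
  Denominator = 1 - 0.22 = 0.78
  sigma = 76.7382 / 0.78 = 98.4 MPa

98.4 MPa
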